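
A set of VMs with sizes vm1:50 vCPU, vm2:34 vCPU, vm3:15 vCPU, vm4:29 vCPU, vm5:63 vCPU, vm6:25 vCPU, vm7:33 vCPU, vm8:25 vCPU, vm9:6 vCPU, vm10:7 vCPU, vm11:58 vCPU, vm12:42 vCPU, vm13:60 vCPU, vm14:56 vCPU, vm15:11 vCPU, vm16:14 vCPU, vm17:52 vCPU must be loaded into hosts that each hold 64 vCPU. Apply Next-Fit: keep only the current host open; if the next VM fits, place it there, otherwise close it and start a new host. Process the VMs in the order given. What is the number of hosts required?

12 hosts

Put vm1 (50 vCPU) in host 1; 14 vCPU remain.
Put vm2 (34 vCPU) in host 2; 30 vCPU remain.
Put vm3 (15 vCPU) in host 2; 15 vCPU remain.
Put vm4 (29 vCPU) in host 3; 35 vCPU remain.
Put vm5 (63 vCPU) in host 4; 1 vCPU remain.
Put vm6 (25 vCPU) in host 5; 39 vCPU remain.
Put vm7 (33 vCPU) in host 5; 6 vCPU remain.
Put vm8 (25 vCPU) in host 6; 39 vCPU remain.
Put vm9 (6 vCPU) in host 6; 33 vCPU remain.
Put vm10 (7 vCPU) in host 6; 26 vCPU remain.
Put vm11 (58 vCPU) in host 7; 6 vCPU remain.
Put vm12 (42 vCPU) in host 8; 22 vCPU remain.
Put vm13 (60 vCPU) in host 9; 4 vCPU remain.
Put vm14 (56 vCPU) in host 10; 8 vCPU remain.
Put vm15 (11 vCPU) in host 11; 53 vCPU remain.
Put vm16 (14 vCPU) in host 11; 39 vCPU remain.
Put vm17 (52 vCPU) in host 12; 12 vCPU remain.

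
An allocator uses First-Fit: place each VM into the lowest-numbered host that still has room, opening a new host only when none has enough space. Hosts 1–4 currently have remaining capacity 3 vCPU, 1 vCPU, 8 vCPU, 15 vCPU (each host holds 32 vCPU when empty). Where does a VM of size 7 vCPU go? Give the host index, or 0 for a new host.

3

Hosts with room: host 3 (8 vCPU), host 4 (15 vCPU).
The first with room is host 3.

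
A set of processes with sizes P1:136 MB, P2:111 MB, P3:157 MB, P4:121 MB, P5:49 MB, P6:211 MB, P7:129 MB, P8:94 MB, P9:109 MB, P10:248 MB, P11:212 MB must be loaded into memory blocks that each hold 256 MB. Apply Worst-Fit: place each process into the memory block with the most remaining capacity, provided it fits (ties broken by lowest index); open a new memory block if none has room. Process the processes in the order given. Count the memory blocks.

8 memory blocks

Put P1 (136 MB) in memory block 1; 120 MB remain.
Put P2 (111 MB) in memory block 1; 9 MB remain.
Put P3 (157 MB) in memory block 2; 99 MB remain.
Put P4 (121 MB) in memory block 3; 135 MB remain.
Put P5 (49 MB) in memory block 3; 86 MB remain.
Put P6 (211 MB) in memory block 4; 45 MB remain.
Put P7 (129 MB) in memory block 5; 127 MB remain.
Put P8 (94 MB) in memory block 5; 33 MB remain.
Put P9 (109 MB) in memory block 6; 147 MB remain.
Put P10 (248 MB) in memory block 7; 8 MB remain.
Put P11 (212 MB) in memory block 8; 44 MB remain.
Final memory blocks: [136,111] [157] [121,49] [211] [129,94] [109] [248] [212].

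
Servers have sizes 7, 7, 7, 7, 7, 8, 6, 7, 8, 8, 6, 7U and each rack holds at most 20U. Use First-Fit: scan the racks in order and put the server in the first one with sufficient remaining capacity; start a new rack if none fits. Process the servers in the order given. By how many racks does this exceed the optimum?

0

First-Fit: [7,7,6] [7,7,6] [7,8] [7,8] [8,7] → 5 racks.
Total size 85U; any packing needs at least ⌈85/20⌉ = 5 racks.
So 5 is already optimal.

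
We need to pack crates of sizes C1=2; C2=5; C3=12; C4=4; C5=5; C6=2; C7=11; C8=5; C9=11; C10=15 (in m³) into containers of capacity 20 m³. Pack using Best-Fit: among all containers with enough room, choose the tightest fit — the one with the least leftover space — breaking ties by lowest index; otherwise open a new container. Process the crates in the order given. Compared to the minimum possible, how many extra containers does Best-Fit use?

Best-Fit: [2,5,12] [4,5,2,5] [11] [11] [15] → 5 containers.
Total size 72 m³; any packing needs at least ⌈72/20⌉ = 4 containers.
An optimal packing achieves that bound: [15,5] [12,5,2] [11,5,4] [11,2] → 4 containers.
Excess: 5 − 4 = 1.

1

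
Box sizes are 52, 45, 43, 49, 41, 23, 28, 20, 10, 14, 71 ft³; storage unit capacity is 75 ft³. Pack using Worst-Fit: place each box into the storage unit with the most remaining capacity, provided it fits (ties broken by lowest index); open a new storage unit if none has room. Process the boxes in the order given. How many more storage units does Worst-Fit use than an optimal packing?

Worst-Fit: [52,14] [45,20] [43,28] [49,10] [41,23] [71] → 6 storage units.
Total size 396 ft³; any packing needs at least ⌈396/75⌉ = 6 storage units.
So 6 is already optimal.

0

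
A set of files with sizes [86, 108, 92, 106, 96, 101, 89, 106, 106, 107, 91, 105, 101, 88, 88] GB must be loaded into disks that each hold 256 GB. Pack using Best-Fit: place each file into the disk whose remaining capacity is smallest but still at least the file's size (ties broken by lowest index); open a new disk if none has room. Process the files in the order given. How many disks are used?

Put 86 GB in disk 1; 170 GB remain.
Put 108 GB in disk 1; 62 GB remain.
Put 92 GB in disk 2; 164 GB remain.
Put 106 GB in disk 2; 58 GB remain.
Put 96 GB in disk 3; 160 GB remain.
Put 101 GB in disk 3; 59 GB remain.
Put 89 GB in disk 4; 167 GB remain.
Put 106 GB in disk 4; 61 GB remain.
Put 106 GB in disk 5; 150 GB remain.
Put 107 GB in disk 5; 43 GB remain.
Put 91 GB in disk 6; 165 GB remain.
Put 105 GB in disk 6; 60 GB remain.
Put 101 GB in disk 7; 155 GB remain.
Put 88 GB in disk 7; 67 GB remain.
Put 88 GB in disk 8; 168 GB remain.

8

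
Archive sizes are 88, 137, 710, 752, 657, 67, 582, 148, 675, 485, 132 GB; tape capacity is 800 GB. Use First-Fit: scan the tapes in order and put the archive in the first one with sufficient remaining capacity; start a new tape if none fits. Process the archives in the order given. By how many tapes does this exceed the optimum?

1

First-Fit: [88,137,67,148,132] [710] [752] [657] [582] [675] [485] → 7 tapes.
Total size 4433 GB; any packing needs at least ⌈4433/800⌉ = 6 tapes.
An optimal packing achieves that bound: [752] [710,88] [675,67] [657,137] [582,148] [485,132] → 6 tapes.
Excess: 7 − 6 = 1.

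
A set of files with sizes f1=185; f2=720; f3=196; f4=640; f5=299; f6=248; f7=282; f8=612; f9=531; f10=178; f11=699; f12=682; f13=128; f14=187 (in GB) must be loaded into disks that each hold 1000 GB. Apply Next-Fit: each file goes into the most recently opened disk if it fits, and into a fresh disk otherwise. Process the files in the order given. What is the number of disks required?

7

f1 (185 GB) → disk 1 (remaining 815 GB)
f2 (720 GB) → disk 1 (remaining 95 GB)
f3 (196 GB) → disk 2 (remaining 804 GB)
f4 (640 GB) → disk 2 (remaining 164 GB)
f5 (299 GB) → disk 3 (remaining 701 GB)
f6 (248 GB) → disk 3 (remaining 453 GB)
f7 (282 GB) → disk 3 (remaining 171 GB)
f8 (612 GB) → disk 4 (remaining 388 GB)
f9 (531 GB) → disk 5 (remaining 469 GB)
f10 (178 GB) → disk 5 (remaining 291 GB)
f11 (699 GB) → disk 6 (remaining 301 GB)
f12 (682 GB) → disk 7 (remaining 318 GB)
f13 (128 GB) → disk 7 (remaining 190 GB)
f14 (187 GB) → disk 7 (remaining 3 GB)
Final disks: [185,720] [196,640] [299,248,282] [612] [531,178] [699] [682,128,187].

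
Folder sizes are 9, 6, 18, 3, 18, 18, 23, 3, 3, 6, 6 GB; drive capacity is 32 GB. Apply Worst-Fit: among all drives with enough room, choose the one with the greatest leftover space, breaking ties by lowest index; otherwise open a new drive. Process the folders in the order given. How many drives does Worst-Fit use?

9 GB → drive 1 (remaining 23 GB)
6 GB → drive 1 (remaining 17 GB)
18 GB → drive 2 (remaining 14 GB)
3 GB → drive 1 (remaining 14 GB)
18 GB → drive 3 (remaining 14 GB)
18 GB → drive 4 (remaining 14 GB)
23 GB → drive 5 (remaining 9 GB)
3 GB → drive 1 (remaining 11 GB)
3 GB → drive 2 (remaining 11 GB)
6 GB → drive 3 (remaining 8 GB)
6 GB → drive 4 (remaining 8 GB)
Final drives: [9,6,3,3] [18,3] [18,6] [18,6] [23].

5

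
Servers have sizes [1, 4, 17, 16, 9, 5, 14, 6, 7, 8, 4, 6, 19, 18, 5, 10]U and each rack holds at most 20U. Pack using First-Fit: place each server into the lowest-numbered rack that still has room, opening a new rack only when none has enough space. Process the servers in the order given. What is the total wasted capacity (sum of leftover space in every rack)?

rack 1: place 1U, 19U left
rack 1: place 4U, 15U left
rack 2: place 17U, 3U left
rack 3: place 16U, 4U left
rack 1: place 9U, 6U left
rack 1: place 5U, 1U left
rack 4: place 14U, 6U left
rack 4: place 6U, 0U left
rack 5: place 7U, 13U left
rack 5: place 8U, 5U left
rack 3: place 4U, 0U left
rack 6: place 6U, 14U left
rack 7: place 19U, 1U left
rack 8: place 18U, 2U left
rack 5: place 5U, 0U left
rack 6: place 10U, 4U left
8 racks × 20U = 160U; used 149U; unused 11U.

11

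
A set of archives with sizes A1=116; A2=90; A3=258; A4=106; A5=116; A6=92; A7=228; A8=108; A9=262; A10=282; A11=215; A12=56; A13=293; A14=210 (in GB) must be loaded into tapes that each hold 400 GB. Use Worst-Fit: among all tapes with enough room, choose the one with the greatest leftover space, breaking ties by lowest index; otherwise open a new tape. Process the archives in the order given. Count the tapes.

Put A1 (116 GB) in tape 1; 284 GB remain.
Put A2 (90 GB) in tape 1; 194 GB remain.
Put A3 (258 GB) in tape 2; 142 GB remain.
Put A4 (106 GB) in tape 1; 88 GB remain.
Put A5 (116 GB) in tape 2; 26 GB remain.
Put A6 (92 GB) in tape 3; 308 GB remain.
Put A7 (228 GB) in tape 3; 80 GB remain.
Put A8 (108 GB) in tape 4; 292 GB remain.
Put A9 (262 GB) in tape 4; 30 GB remain.
Put A10 (282 GB) in tape 5; 118 GB remain.
Put A11 (215 GB) in tape 6; 185 GB remain.
Put A12 (56 GB) in tape 6; 129 GB remain.
Put A13 (293 GB) in tape 7; 107 GB remain.
Put A14 (210 GB) in tape 8; 190 GB remain.
Final tapes: [116,90,106] [258,116] [92,228] [108,262] [282] [215,56] [293] [210].

8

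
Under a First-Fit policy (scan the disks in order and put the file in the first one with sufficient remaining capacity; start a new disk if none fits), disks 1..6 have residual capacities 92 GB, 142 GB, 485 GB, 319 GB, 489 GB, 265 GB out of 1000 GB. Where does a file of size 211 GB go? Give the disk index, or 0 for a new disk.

3

Disks with room: disk 3 (485 GB), disk 4 (319 GB), disk 5 (489 GB), disk 6 (265 GB).
The first with room is disk 3.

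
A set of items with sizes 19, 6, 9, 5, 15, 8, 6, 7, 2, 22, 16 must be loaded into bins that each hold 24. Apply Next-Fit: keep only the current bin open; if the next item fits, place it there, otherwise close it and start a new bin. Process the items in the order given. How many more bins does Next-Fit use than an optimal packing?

Next-Fit: [19] [6,9,5] [15,8] [6,7,2] [22] [16] → 6 bins.
Total size 115; any packing needs at least ⌈115/24⌉ = 5 bins.
An optimal packing achieves that bound: [22,2] [19,5] [16,8] [15,9] [7,6,6] → 5 bins.
Excess: 6 − 5 = 1.

1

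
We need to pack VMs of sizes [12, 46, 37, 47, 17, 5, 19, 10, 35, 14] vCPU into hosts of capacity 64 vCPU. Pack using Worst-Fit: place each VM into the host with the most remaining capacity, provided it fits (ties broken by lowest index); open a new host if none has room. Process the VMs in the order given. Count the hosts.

5 hosts

12 vCPU → host 1 (remaining 52 vCPU)
46 vCPU → host 1 (remaining 6 vCPU)
37 vCPU → host 2 (remaining 27 vCPU)
47 vCPU → host 3 (remaining 17 vCPU)
17 vCPU → host 2 (remaining 10 vCPU)
5 vCPU → host 3 (remaining 12 vCPU)
19 vCPU → host 4 (remaining 45 vCPU)
10 vCPU → host 4 (remaining 35 vCPU)
35 vCPU → host 4 (remaining 0 vCPU)
14 vCPU → host 5 (remaining 50 vCPU)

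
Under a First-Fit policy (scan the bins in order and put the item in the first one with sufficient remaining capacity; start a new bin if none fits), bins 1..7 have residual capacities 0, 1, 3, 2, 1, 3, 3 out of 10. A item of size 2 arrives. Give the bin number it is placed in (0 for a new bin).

3

Bins with room: bin 3 (3), bin 4 (2), bin 6 (3), bin 7 (3).
The first with room is bin 3.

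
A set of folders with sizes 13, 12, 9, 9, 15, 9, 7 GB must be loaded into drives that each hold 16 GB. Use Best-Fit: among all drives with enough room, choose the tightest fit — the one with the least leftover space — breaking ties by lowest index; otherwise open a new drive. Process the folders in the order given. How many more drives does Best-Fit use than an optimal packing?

Best-Fit: [13] [12] [9,7] [9] [15] [9] → 6 drives.
6 folders exceed 8 GB (half the capacity), and no two of those can share a drive, so at least 6 drives are needed.
So 6 is already optimal.

0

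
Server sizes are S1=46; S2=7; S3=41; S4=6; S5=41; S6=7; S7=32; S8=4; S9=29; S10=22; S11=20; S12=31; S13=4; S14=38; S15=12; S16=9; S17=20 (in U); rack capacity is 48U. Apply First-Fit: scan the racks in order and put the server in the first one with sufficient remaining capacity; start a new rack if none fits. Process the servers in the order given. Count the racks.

rack 1: place S1 (46U), 2U left
rack 2: place S2 (7U), 41U left
rack 2: place S3 (41U), 0U left
rack 3: place S4 (6U), 42U left
rack 3: place S5 (41U), 1U left
rack 4: place S6 (7U), 41U left
rack 4: place S7 (32U), 9U left
rack 4: place S8 (4U), 5U left
rack 5: place S9 (29U), 19U left
rack 6: place S10 (22U), 26U left
rack 6: place S11 (20U), 6U left
rack 7: place S12 (31U), 17U left
rack 4: place S13 (4U), 1U left
rack 8: place S14 (38U), 10U left
rack 5: place S15 (12U), 7U left
rack 7: place S16 (9U), 8U left
rack 9: place S17 (20U), 28U left

9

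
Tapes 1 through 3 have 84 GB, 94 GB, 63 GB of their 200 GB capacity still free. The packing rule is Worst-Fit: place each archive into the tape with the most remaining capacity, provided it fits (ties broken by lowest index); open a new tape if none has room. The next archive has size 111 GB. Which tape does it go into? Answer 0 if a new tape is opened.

No tape has ≥ 111 GB free, so a new tape is opened.

0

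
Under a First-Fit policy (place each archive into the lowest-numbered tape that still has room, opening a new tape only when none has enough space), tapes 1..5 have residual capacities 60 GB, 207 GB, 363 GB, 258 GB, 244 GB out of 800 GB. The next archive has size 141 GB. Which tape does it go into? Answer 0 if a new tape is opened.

2

Tapes with room: tape 2 (207 GB), tape 3 (363 GB), tape 4 (258 GB), tape 5 (244 GB).
The first with room is tape 2.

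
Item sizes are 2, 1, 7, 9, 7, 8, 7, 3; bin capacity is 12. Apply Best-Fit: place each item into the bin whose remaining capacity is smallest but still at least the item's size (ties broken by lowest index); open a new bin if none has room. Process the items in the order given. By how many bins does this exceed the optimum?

Best-Fit: [2,1,7] [9,3] [7] [8] [7] → 5 bins.
5 items exceed 6 (half the capacity), and no two of those can share a bin, so at least 5 bins are needed.
So 5 is already optimal.

0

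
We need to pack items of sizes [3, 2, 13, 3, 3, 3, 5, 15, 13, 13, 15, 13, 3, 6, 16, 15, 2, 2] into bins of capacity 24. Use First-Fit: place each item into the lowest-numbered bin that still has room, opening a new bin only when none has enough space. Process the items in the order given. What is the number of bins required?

8

bin 1: place 3, 21 left
bin 1: place 2, 19 left
bin 1: place 13, 6 left
bin 1: place 3, 3 left
bin 1: place 3, 0 left
bin 2: place 3, 21 left
bin 2: place 5, 16 left
bin 2: place 15, 1 left
bin 3: place 13, 11 left
bin 4: place 13, 11 left
bin 5: place 15, 9 left
bin 6: place 13, 11 left
bin 3: place 3, 8 left
bin 3: place 6, 2 left
bin 7: place 16, 8 left
bin 8: place 15, 9 left
bin 3: place 2, 0 left
bin 4: place 2, 9 left
Final bins: [3,2,13,3,3] [3,5,15] [13,3,6,2] [13,2] [15] [13] [16] [15].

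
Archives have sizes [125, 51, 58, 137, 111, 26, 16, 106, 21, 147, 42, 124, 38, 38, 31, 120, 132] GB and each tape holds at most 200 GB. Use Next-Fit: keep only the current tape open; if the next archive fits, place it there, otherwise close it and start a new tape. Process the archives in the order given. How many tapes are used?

tape 1: place 125 GB, 75 GB left
tape 1: place 51 GB, 24 GB left
tape 2: place 58 GB, 142 GB left
tape 2: place 137 GB, 5 GB left
tape 3: place 111 GB, 89 GB left
tape 3: place 26 GB, 63 GB left
tape 3: place 16 GB, 47 GB left
tape 4: place 106 GB, 94 GB left
tape 4: place 21 GB, 73 GB left
tape 5: place 147 GB, 53 GB left
tape 5: place 42 GB, 11 GB left
tape 6: place 124 GB, 76 GB left
tape 6: place 38 GB, 38 GB left
tape 6: place 38 GB, 0 GB left
tape 7: place 31 GB, 169 GB left
tape 7: place 120 GB, 49 GB left
tape 8: place 132 GB, 68 GB left

8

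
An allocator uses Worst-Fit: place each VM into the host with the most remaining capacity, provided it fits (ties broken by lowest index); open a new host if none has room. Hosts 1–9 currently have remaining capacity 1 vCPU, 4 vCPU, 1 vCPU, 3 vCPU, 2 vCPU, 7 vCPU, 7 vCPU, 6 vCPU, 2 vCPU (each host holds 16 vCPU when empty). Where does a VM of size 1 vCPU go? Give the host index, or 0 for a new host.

Hosts with room: host 1 (1 vCPU), host 2 (4 vCPU), host 3 (1 vCPU), host 4 (3 vCPU), host 5 (2 vCPU), host 6 (7 vCPU), host 7 (7 vCPU), host 8 (6 vCPU), host 9 (2 vCPU).
Most room is host 6 with 7 vCPU free.

6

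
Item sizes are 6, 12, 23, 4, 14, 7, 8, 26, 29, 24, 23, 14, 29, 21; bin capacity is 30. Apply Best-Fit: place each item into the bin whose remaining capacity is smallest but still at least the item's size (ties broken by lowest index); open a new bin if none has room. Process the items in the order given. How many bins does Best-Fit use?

10 bins

bin 1: place 6, 24 left
bin 1: place 12, 12 left
bin 2: place 23, 7 left
bin 2: place 4, 3 left
bin 3: place 14, 16 left
bin 1: place 7, 5 left
bin 3: place 8, 8 left
bin 4: place 26, 4 left
bin 5: place 29, 1 left
bin 6: place 24, 6 left
bin 7: place 23, 7 left
bin 8: place 14, 16 left
bin 9: place 29, 1 left
bin 10: place 21, 9 left
Final bins: [6,12,7] [23,4] [14,8] [26] [29] [24] [23] [14] [29] [21].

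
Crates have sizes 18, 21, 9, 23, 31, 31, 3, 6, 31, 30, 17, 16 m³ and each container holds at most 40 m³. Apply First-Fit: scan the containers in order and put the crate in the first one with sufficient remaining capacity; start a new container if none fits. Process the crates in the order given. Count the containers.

18 m³ → container 1 (remaining 22 m³)
21 m³ → container 1 (remaining 1 m³)
9 m³ → container 2 (remaining 31 m³)
23 m³ → container 2 (remaining 8 m³)
31 m³ → container 3 (remaining 9 m³)
31 m³ → container 4 (remaining 9 m³)
3 m³ → container 2 (remaining 5 m³)
6 m³ → container 3 (remaining 3 m³)
31 m³ → container 5 (remaining 9 m³)
30 m³ → container 6 (remaining 10 m³)
17 m³ → container 7 (remaining 23 m³)
16 m³ → container 7 (remaining 7 m³)

7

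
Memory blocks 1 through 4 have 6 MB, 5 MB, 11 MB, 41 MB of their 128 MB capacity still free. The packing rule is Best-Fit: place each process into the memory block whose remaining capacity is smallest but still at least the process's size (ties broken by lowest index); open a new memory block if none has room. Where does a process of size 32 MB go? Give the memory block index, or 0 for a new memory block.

Memory blocks with room: memory block 4 (41 MB).
Tightest fit is memory block 4 with 41 MB free.

4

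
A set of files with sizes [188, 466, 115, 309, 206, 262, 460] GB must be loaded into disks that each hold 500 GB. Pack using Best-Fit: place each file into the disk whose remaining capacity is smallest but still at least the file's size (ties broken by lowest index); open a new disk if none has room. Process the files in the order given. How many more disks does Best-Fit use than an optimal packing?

0

Best-Fit: [188,115] [466] [309] [206,262] [460] → 5 disks.
Total size 2006 GB; any packing needs at least ⌈2006/500⌉ = 5 disks.
So 5 is already optimal.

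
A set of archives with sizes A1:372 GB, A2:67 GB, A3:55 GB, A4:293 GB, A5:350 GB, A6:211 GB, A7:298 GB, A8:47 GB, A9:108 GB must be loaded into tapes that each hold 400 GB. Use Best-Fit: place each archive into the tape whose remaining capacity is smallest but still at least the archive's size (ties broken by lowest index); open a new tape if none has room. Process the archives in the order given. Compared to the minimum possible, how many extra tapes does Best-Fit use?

1

Best-Fit: [372] [67,55,211] [293] [350,47] [298] [108] → 6 tapes.
Total size 1801 GB; any packing needs at least ⌈1801/400⌉ = 5 tapes.
An optimal packing achieves that bound: [372] [350,47] [298,67] [293,55] [211,108] → 5 tapes.
Excess: 6 − 5 = 1.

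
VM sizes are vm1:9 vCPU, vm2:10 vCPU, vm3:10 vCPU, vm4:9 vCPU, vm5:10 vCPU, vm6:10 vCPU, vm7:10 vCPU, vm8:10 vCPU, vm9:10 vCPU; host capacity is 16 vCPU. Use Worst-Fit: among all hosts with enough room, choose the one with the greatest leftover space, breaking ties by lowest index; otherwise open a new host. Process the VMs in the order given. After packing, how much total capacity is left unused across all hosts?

Put vm1 (9 vCPU) in host 1; 7 vCPU remain.
Put vm2 (10 vCPU) in host 2; 6 vCPU remain.
Put vm3 (10 vCPU) in host 3; 6 vCPU remain.
Put vm4 (9 vCPU) in host 4; 7 vCPU remain.
Put vm5 (10 vCPU) in host 5; 6 vCPU remain.
Put vm6 (10 vCPU) in host 6; 6 vCPU remain.
Put vm7 (10 vCPU) in host 7; 6 vCPU remain.
Put vm8 (10 vCPU) in host 8; 6 vCPU remain.
Put vm9 (10 vCPU) in host 9; 6 vCPU remain.
9 hosts × 16 vCPU = 144 vCPU; used 88 vCPU; unused 56 vCPU.

56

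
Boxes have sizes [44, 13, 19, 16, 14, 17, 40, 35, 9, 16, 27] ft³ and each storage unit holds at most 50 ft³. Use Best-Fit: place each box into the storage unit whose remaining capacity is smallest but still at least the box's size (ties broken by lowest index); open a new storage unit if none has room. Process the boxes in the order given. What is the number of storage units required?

storage unit 1: place 44 ft³, 6 ft³ left
storage unit 2: place 13 ft³, 37 ft³ left
storage unit 2: place 19 ft³, 18 ft³ left
storage unit 2: place 16 ft³, 2 ft³ left
storage unit 3: place 14 ft³, 36 ft³ left
storage unit 3: place 17 ft³, 19 ft³ left
storage unit 4: place 40 ft³, 10 ft³ left
storage unit 5: place 35 ft³, 15 ft³ left
storage unit 4: place 9 ft³, 1 ft³ left
storage unit 3: place 16 ft³, 3 ft³ left
storage unit 6: place 27 ft³, 23 ft³ left
Final storage units: [44] [13,19,16] [14,17,16] [40,9] [35] [27].

6 storage units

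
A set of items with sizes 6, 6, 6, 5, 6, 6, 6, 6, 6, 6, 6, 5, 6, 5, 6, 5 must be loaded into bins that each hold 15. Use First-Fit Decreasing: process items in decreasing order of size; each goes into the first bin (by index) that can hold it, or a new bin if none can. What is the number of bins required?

8

Sorted descending: 6, 6, 6, 6, 6, 6, 6, 6, 6, 6, 6, 6, 5, 5, 5, 5.
bin 1: place 6, 9 left
bin 1: place 6, 3 left
bin 2: place 6, 9 left
bin 2: place 6, 3 left
bin 3: place 6, 9 left
bin 3: place 6, 3 left
bin 4: place 6, 9 left
bin 4: place 6, 3 left
bin 5: place 6, 9 left
bin 5: place 6, 3 left
bin 6: place 6, 9 left
bin 6: place 6, 3 left
bin 7: place 5, 10 left
bin 7: place 5, 5 left
bin 7: place 5, 0 left
bin 8: place 5, 10 left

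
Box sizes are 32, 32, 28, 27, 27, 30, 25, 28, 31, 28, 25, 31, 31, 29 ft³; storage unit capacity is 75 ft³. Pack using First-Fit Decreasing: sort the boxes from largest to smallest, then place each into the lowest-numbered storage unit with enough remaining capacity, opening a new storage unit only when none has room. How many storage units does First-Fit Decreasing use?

7 storage units

Sorted descending: 32, 32, 31, 31, 31, 30, 29, 28, 28, 28, 27, 27, 25, 25.
Put 32 ft³ in storage unit 1; 43 ft³ remain.
Put 32 ft³ in storage unit 1; 11 ft³ remain.
Put 31 ft³ in storage unit 2; 44 ft³ remain.
Put 31 ft³ in storage unit 2; 13 ft³ remain.
Put 31 ft³ in storage unit 3; 44 ft³ remain.
Put 30 ft³ in storage unit 3; 14 ft³ remain.
Put 29 ft³ in storage unit 4; 46 ft³ remain.
Put 28 ft³ in storage unit 4; 18 ft³ remain.
Put 28 ft³ in storage unit 5; 47 ft³ remain.
Put 28 ft³ in storage unit 5; 19 ft³ remain.
Put 27 ft³ in storage unit 6; 48 ft³ remain.
Put 27 ft³ in storage unit 6; 21 ft³ remain.
Put 25 ft³ in storage unit 7; 50 ft³ remain.
Put 25 ft³ in storage unit 7; 25 ft³ remain.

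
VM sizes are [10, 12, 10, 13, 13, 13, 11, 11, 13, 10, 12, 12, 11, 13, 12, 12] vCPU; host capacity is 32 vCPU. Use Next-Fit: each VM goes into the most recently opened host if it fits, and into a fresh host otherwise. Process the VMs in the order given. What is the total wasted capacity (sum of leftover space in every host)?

68

Put 10 vCPU in host 1; 22 vCPU remain.
Put 12 vCPU in host 1; 10 vCPU remain.
Put 10 vCPU in host 1; 0 vCPU remain.
Put 13 vCPU in host 2; 19 vCPU remain.
Put 13 vCPU in host 2; 6 vCPU remain.
Put 13 vCPU in host 3; 19 vCPU remain.
Put 11 vCPU in host 3; 8 vCPU remain.
Put 11 vCPU in host 4; 21 vCPU remain.
Put 13 vCPU in host 4; 8 vCPU remain.
Put 10 vCPU in host 5; 22 vCPU remain.
Put 12 vCPU in host 5; 10 vCPU remain.
Put 12 vCPU in host 6; 20 vCPU remain.
Put 11 vCPU in host 6; 9 vCPU remain.
Put 13 vCPU in host 7; 19 vCPU remain.
Put 12 vCPU in host 7; 7 vCPU remain.
Put 12 vCPU in host 8; 20 vCPU remain.
8 hosts × 32 vCPU = 256 vCPU; used 188 vCPU; unused 68 vCPU.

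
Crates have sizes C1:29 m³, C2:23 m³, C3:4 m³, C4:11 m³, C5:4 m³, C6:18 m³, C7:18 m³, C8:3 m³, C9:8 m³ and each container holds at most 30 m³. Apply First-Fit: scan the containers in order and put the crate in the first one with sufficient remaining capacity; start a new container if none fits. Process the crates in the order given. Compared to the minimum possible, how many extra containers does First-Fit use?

First-Fit: [29] [23,4,3] [11,4,8] [18] [18] → 5 containers.
Total size 118 m³; any packing needs at least ⌈118/30⌉ = 4 containers.
An optimal packing achieves that bound: [29] [23,4,3] [18,11] [18,8,4] → 4 containers.
Excess: 5 − 4 = 1.

1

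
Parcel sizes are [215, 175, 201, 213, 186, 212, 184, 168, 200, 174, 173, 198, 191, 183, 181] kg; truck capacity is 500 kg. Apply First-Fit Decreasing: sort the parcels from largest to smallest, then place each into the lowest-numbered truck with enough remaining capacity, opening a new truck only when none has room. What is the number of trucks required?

8

Sorted descending: 215, 213, 212, 201, 200, 198, 191, 186, 184, 183, 181, 175, 174, 173, 168.
215 kg → truck 1 (remaining 285 kg)
213 kg → truck 1 (remaining 72 kg)
212 kg → truck 2 (remaining 288 kg)
201 kg → truck 2 (remaining 87 kg)
200 kg → truck 3 (remaining 300 kg)
198 kg → truck 3 (remaining 102 kg)
191 kg → truck 4 (remaining 309 kg)
186 kg → truck 4 (remaining 123 kg)
184 kg → truck 5 (remaining 316 kg)
183 kg → truck 5 (remaining 133 kg)
181 kg → truck 6 (remaining 319 kg)
175 kg → truck 6 (remaining 144 kg)
174 kg → truck 7 (remaining 326 kg)
173 kg → truck 7 (remaining 153 kg)
168 kg → truck 8 (remaining 332 kg)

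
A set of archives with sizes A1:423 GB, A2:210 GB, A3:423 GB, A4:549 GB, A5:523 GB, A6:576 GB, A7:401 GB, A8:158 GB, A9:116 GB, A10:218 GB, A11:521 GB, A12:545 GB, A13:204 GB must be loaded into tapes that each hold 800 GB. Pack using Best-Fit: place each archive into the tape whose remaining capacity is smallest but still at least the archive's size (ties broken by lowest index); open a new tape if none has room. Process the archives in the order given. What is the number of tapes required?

A1 (423 GB) → tape 1 (remaining 377 GB)
A2 (210 GB) → tape 1 (remaining 167 GB)
A3 (423 GB) → tape 2 (remaining 377 GB)
A4 (549 GB) → tape 3 (remaining 251 GB)
A5 (523 GB) → tape 4 (remaining 277 GB)
A6 (576 GB) → tape 5 (remaining 224 GB)
A7 (401 GB) → tape 6 (remaining 399 GB)
A8 (158 GB) → tape 1 (remaining 9 GB)
A9 (116 GB) → tape 5 (remaining 108 GB)
A10 (218 GB) → tape 3 (remaining 33 GB)
A11 (521 GB) → tape 7 (remaining 279 GB)
A12 (545 GB) → tape 8 (remaining 255 GB)
A13 (204 GB) → tape 8 (remaining 51 GB)
Final tapes: [423,210,158] [423] [549,218] [523] [576,116] [401] [521] [545,204].

8 tapes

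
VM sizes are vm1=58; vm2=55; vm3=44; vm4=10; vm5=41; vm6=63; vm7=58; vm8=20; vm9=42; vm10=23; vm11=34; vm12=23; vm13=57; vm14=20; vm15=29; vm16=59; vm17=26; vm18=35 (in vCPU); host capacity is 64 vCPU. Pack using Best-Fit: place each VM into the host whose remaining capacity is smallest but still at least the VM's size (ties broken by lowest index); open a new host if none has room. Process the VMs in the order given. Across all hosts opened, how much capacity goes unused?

host 1: place vm1 (58 vCPU), 6 vCPU left
host 2: place vm2 (55 vCPU), 9 vCPU left
host 3: place vm3 (44 vCPU), 20 vCPU left
host 3: place vm4 (10 vCPU), 10 vCPU left
host 4: place vm5 (41 vCPU), 23 vCPU left
host 5: place vm6 (63 vCPU), 1 vCPU left
host 6: place vm7 (58 vCPU), 6 vCPU left
host 4: place vm8 (20 vCPU), 3 vCPU left
host 7: place vm9 (42 vCPU), 22 vCPU left
host 8: place vm10 (23 vCPU), 41 vCPU left
host 8: place vm11 (34 vCPU), 7 vCPU left
host 9: place vm12 (23 vCPU), 41 vCPU left
host 10: place vm13 (57 vCPU), 7 vCPU left
host 7: place vm14 (20 vCPU), 2 vCPU left
host 9: place vm15 (29 vCPU), 12 vCPU left
host 11: place vm16 (59 vCPU), 5 vCPU left
host 12: place vm17 (26 vCPU), 38 vCPU left
host 12: place vm18 (35 vCPU), 3 vCPU left
12 hosts × 64 vCPU = 768 vCPU; used 697 vCPU; unused 71 vCPU.

71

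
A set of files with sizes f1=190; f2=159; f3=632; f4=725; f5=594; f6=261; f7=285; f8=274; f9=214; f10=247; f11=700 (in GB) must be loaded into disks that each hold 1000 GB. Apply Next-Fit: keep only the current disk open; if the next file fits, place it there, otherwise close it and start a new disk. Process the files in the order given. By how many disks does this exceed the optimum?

Next-Fit: [190,159,632] [725] [594,261] [285,274,214] [247,700] → 5 disks.
Total size 4281 GB; any packing needs at least ⌈4281/1000⌉ = 5 disks.
So 5 is already optimal.

0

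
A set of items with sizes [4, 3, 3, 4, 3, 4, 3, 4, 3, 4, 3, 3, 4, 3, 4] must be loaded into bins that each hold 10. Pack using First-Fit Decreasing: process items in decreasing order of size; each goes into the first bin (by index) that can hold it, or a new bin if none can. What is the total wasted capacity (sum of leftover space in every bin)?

Sorted descending: 4, 4, 4, 4, 4, 4, 4, 3, 3, 3, 3, 3, 3, 3, 3.
bin 1: place 4, 6 left
bin 1: place 4, 2 left
bin 2: place 4, 6 left
bin 2: place 4, 2 left
bin 3: place 4, 6 left
bin 3: place 4, 2 left
bin 4: place 4, 6 left
bin 4: place 3, 3 left
bin 4: place 3, 0 left
bin 5: place 3, 7 left
bin 5: place 3, 4 left
bin 5: place 3, 1 left
bin 6: place 3, 7 left
bin 6: place 3, 4 left
bin 6: place 3, 1 left
6 bins × 10 = 60; used 52; unused 8.

8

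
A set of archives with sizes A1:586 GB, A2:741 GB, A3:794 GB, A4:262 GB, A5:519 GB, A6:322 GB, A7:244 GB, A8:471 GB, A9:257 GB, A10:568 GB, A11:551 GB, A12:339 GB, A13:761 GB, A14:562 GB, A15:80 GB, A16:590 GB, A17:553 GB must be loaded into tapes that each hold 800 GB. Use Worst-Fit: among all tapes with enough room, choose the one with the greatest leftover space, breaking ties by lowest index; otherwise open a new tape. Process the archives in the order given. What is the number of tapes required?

A1 (586 GB) → tape 1 (remaining 214 GB)
A2 (741 GB) → tape 2 (remaining 59 GB)
A3 (794 GB) → tape 3 (remaining 6 GB)
A4 (262 GB) → tape 4 (remaining 538 GB)
A5 (519 GB) → tape 4 (remaining 19 GB)
A6 (322 GB) → tape 5 (remaining 478 GB)
A7 (244 GB) → tape 5 (remaining 234 GB)
A8 (471 GB) → tape 6 (remaining 329 GB)
A9 (257 GB) → tape 6 (remaining 72 GB)
A10 (568 GB) → tape 7 (remaining 232 GB)
A11 (551 GB) → tape 8 (remaining 249 GB)
A12 (339 GB) → tape 9 (remaining 461 GB)
A13 (761 GB) → tape 10 (remaining 39 GB)
A14 (562 GB) → tape 11 (remaining 238 GB)
A15 (80 GB) → tape 9 (remaining 381 GB)
A16 (590 GB) → tape 12 (remaining 210 GB)
A17 (553 GB) → tape 13 (remaining 247 GB)

13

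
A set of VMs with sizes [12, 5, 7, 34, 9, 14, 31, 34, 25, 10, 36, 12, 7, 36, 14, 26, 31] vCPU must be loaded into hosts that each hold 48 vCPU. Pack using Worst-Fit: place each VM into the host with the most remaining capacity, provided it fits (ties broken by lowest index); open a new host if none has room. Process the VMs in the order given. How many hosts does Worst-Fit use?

host 1: place 12 vCPU, 36 vCPU left
host 1: place 5 vCPU, 31 vCPU left
host 1: place 7 vCPU, 24 vCPU left
host 2: place 34 vCPU, 14 vCPU left
host 1: place 9 vCPU, 15 vCPU left
host 1: place 14 vCPU, 1 vCPU left
host 3: place 31 vCPU, 17 vCPU left
host 4: place 34 vCPU, 14 vCPU left
host 5: place 25 vCPU, 23 vCPU left
host 5: place 10 vCPU, 13 vCPU left
host 6: place 36 vCPU, 12 vCPU left
host 3: place 12 vCPU, 5 vCPU left
host 2: place 7 vCPU, 7 vCPU left
host 7: place 36 vCPU, 12 vCPU left
host 4: place 14 vCPU, 0 vCPU left
host 8: place 26 vCPU, 22 vCPU left
host 9: place 31 vCPU, 17 vCPU left
Final hosts: [12,5,7,9,14] [34,7] [31,12] [34,14] [25,10] [36] [36] [26] [31].

9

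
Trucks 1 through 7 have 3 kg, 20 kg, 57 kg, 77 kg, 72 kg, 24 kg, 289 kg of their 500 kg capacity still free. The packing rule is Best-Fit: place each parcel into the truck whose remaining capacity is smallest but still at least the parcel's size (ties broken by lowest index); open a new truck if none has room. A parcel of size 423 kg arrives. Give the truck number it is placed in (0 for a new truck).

0

No truck has ≥ 423 kg free, so a new truck is opened.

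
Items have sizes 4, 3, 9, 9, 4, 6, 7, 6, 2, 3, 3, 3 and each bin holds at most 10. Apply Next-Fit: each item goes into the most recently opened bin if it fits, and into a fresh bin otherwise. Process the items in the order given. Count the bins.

7

4 → bin 1 (remaining 6)
3 → bin 1 (remaining 3)
9 → bin 2 (remaining 1)
9 → bin 3 (remaining 1)
4 → bin 4 (remaining 6)
6 → bin 4 (remaining 0)
7 → bin 5 (remaining 3)
6 → bin 6 (remaining 4)
2 → bin 6 (remaining 2)
3 → bin 7 (remaining 7)
3 → bin 7 (remaining 4)
3 → bin 7 (remaining 1)
Final bins: [4,3] [9] [9] [4,6] [7] [6,2] [3,3,3].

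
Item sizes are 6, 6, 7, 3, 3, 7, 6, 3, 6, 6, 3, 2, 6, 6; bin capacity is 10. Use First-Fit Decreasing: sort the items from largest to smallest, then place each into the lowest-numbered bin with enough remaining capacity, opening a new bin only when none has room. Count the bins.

Sorted descending: 7, 7, 6, 6, 6, 6, 6, 6, 6, 3, 3, 3, 3, 2.
7 → bin 1 (remaining 3)
7 → bin 2 (remaining 3)
6 → bin 3 (remaining 4)
6 → bin 4 (remaining 4)
6 → bin 5 (remaining 4)
6 → bin 6 (remaining 4)
6 → bin 7 (remaining 4)
6 → bin 8 (remaining 4)
6 → bin 9 (remaining 4)
3 → bin 1 (remaining 0)
3 → bin 2 (remaining 0)
3 → bin 3 (remaining 1)
3 → bin 4 (remaining 1)
2 → bin 5 (remaining 2)
Final bins: [7,3] [7,3] [6,3] [6,3] [6,2] [6] [6] [6] [6].

9 bins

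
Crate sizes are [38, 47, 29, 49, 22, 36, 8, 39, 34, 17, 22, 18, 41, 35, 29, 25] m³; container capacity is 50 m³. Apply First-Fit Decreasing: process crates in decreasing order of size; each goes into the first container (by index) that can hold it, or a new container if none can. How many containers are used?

12

Sorted descending: 49, 47, 41, 39, 38, 36, 35, 34, 29, 29, 25, 22, 22, 18, 17, 8.
container 1: place 49 m³, 1 m³ left
container 2: place 47 m³, 3 m³ left
container 3: place 41 m³, 9 m³ left
container 4: place 39 m³, 11 m³ left
container 5: place 38 m³, 12 m³ left
container 6: place 36 m³, 14 m³ left
container 7: place 35 m³, 15 m³ left
container 8: place 34 m³, 16 m³ left
container 9: place 29 m³, 21 m³ left
container 10: place 29 m³, 21 m³ left
container 11: place 25 m³, 25 m³ left
container 11: place 22 m³, 3 m³ left
container 12: place 22 m³, 28 m³ left
container 9: place 18 m³, 3 m³ left
container 10: place 17 m³, 4 m³ left
container 3: place 8 m³, 1 m³ left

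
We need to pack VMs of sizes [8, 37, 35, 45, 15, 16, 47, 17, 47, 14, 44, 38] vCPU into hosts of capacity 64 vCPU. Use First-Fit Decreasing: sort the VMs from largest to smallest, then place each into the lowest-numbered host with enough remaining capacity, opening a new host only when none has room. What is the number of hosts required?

Sorted descending: 47, 47, 45, 44, 38, 37, 35, 17, 16, 15, 14, 8.
47 vCPU → host 1 (remaining 17 vCPU)
47 vCPU → host 2 (remaining 17 vCPU)
45 vCPU → host 3 (remaining 19 vCPU)
44 vCPU → host 4 (remaining 20 vCPU)
38 vCPU → host 5 (remaining 26 vCPU)
37 vCPU → host 6 (remaining 27 vCPU)
35 vCPU → host 7 (remaining 29 vCPU)
17 vCPU → host 1 (remaining 0 vCPU)
16 vCPU → host 2 (remaining 1 vCPU)
15 vCPU → host 3 (remaining 4 vCPU)
14 vCPU → host 4 (remaining 6 vCPU)
8 vCPU → host 5 (remaining 18 vCPU)

7 hosts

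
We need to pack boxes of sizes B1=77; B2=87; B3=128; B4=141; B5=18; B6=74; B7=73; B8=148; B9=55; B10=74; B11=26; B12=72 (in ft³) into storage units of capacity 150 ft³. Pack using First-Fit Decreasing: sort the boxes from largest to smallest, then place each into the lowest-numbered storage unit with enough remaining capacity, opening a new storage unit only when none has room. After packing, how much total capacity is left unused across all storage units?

77

Sorted descending: 148, 141, 128, 87, 77, 74, 74, 73, 72, 55, 26, 18.
storage unit 1: place 148 ft³, 2 ft³ left
storage unit 2: place 141 ft³, 9 ft³ left
storage unit 3: place 128 ft³, 22 ft³ left
storage unit 4: place 87 ft³, 63 ft³ left
storage unit 5: place 77 ft³, 73 ft³ left
storage unit 6: place 74 ft³, 76 ft³ left
storage unit 6: place 74 ft³, 2 ft³ left
storage unit 5: place 73 ft³, 0 ft³ left
storage unit 7: place 72 ft³, 78 ft³ left
storage unit 4: place 55 ft³, 8 ft³ left
storage unit 7: place 26 ft³, 52 ft³ left
storage unit 3: place 18 ft³, 4 ft³ left
7 storage units × 150 ft³ = 1050 ft³; used 973 ft³; unused 77 ft³.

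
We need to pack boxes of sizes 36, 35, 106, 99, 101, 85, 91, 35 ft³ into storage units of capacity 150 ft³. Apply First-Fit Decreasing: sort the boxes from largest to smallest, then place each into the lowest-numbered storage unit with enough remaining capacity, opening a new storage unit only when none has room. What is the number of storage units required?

5

Sorted descending: 106, 101, 99, 91, 85, 36, 35, 35.
Put 106 ft³ in storage unit 1; 44 ft³ remain.
Put 101 ft³ in storage unit 2; 49 ft³ remain.
Put 99 ft³ in storage unit 3; 51 ft³ remain.
Put 91 ft³ in storage unit 4; 59 ft³ remain.
Put 85 ft³ in storage unit 5; 65 ft³ remain.
Put 36 ft³ in storage unit 1; 8 ft³ remain.
Put 35 ft³ in storage unit 2; 14 ft³ remain.
Put 35 ft³ in storage unit 3; 16 ft³ remain.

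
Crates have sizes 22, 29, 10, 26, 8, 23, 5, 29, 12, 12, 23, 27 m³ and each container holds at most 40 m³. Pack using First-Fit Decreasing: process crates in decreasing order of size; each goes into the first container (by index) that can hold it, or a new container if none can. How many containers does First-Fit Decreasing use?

Sorted descending: 29, 29, 27, 26, 23, 23, 22, 12, 12, 10, 8, 5.
container 1: place 29 m³, 11 m³ left
container 2: place 29 m³, 11 m³ left
container 3: place 27 m³, 13 m³ left
container 4: place 26 m³, 14 m³ left
container 5: place 23 m³, 17 m³ left
container 6: place 23 m³, 17 m³ left
container 7: place 22 m³, 18 m³ left
container 3: place 12 m³, 1 m³ left
container 4: place 12 m³, 2 m³ left
container 1: place 10 m³, 1 m³ left
container 2: place 8 m³, 3 m³ left
container 5: place 5 m³, 12 m³ left

7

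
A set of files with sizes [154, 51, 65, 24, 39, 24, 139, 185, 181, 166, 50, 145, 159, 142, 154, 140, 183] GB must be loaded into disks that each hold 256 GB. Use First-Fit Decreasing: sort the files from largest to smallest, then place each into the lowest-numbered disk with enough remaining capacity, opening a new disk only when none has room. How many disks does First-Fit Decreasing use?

11

Sorted descending: 185, 183, 181, 166, 159, 154, 154, 145, 142, 140, 139, 65, 51, 50, 39, 24, 24.
185 GB → disk 1 (remaining 71 GB)
183 GB → disk 2 (remaining 73 GB)
181 GB → disk 3 (remaining 75 GB)
166 GB → disk 4 (remaining 90 GB)
159 GB → disk 5 (remaining 97 GB)
154 GB → disk 6 (remaining 102 GB)
154 GB → disk 7 (remaining 102 GB)
145 GB → disk 8 (remaining 111 GB)
142 GB → disk 9 (remaining 114 GB)
140 GB → disk 10 (remaining 116 GB)
139 GB → disk 11 (remaining 117 GB)
65 GB → disk 1 (remaining 6 GB)
51 GB → disk 2 (remaining 22 GB)
50 GB → disk 3 (remaining 25 GB)
39 GB → disk 4 (remaining 51 GB)
24 GB → disk 3 (remaining 1 GB)
24 GB → disk 4 (remaining 27 GB)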